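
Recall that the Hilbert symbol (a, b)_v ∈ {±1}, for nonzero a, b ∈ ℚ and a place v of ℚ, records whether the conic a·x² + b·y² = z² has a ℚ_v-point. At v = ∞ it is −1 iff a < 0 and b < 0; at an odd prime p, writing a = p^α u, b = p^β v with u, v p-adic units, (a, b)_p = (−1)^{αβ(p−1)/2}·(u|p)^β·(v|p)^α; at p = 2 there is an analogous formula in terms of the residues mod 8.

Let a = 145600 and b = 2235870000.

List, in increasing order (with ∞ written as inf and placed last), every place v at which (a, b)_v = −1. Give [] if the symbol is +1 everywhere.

[2, 7]

Mod squares: a ≡ 91, b ≡ 3. Check v ∈ {∞, 2, 3, 5, 7, 13}.
v=3: a=3^0·(≡1), b=3^3·(≡1) mod 3; (1|3)=+1, (1|3)=+1; (−1)^{0·3·1}·(+1)^3·(+1)^0 = +1.
v=13: a=13^1·(≡7), b=13^2·(≡4) mod 13; (7|13)=-1, (4|13)=+1; (−1)^{1·2·6}·(-1)^2·(+1)^1 = +1.
v=2: v_2(a)=6, v_2(b)=4; units ≡ 3, 3 (mod 8); ε·ε+αω+βω = 1·1+6·1+4·1 ≡ 1  ⇒  (a,b)_2 = -1.
v=∞: 91 > 0 and 3 > 0  ⇒  (a,b)_∞ = +1.
v=7: a=7^1·(≡3), b=7^2·(≡3) mod 7; (3|7)=-1, (3|7)=-1; (−1)^{1·2·3}·(-1)^2·(-1)^1 = -1.
v=5: a=5^2·(≡4), b=5^4·(≡2) mod 5; (4|5)=+1, (2|5)=-1; (−1)^{2·4·2}·(+1)^4·(-1)^2 = +1.
|Ram(91, 3)| = 2, even; anisotropic at {2, 7}.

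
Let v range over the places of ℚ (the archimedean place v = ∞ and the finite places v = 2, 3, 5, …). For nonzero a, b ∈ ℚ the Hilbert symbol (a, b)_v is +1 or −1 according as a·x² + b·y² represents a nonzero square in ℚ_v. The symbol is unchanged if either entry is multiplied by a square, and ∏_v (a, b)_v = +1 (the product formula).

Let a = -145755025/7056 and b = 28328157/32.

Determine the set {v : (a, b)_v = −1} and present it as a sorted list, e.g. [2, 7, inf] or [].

[3, 13, 17, 29]

Mod squares: a ≡ -5830201, b ≡ 52026. Check v ∈ {∞, 2, 3, 5, 7, 11, 13, 17, 23, 29, 31, 37}.
v=37: a=37^1·(≡21), b=37^0·(≡1) mod 37; (21|37)=+1, (1|37)=+1; (−1)^{1·0·18}·(+1)^0·(+1)^1 = +1.
v=∞: -5830201 < 0 and 52026 > 0  ⇒  (a,b)_∞ = +1.
v=31: a=31^1·(≡3), b=31^0·(≡16) mod 31; (3|31)=-1, (16|31)=+1; (−1)^{1·0·15}·(-1)^0·(+1)^1 = +1.
v=17: a=17^1·(≡6), b=17^0·(≡7) mod 17; (6|17)=-1, (7|17)=-1; (−1)^{1·0·8}·(-1)^0·(-1)^1 = -1.
v=11: a=11^0·(≡7), b=11^2·(≡7) mod 11; (7|11)=-1, (7|11)=-1; (−1)^{0·2·5}·(-1)^2·(-1)^0 = +1.
v=7: a=7^-2·(≡1), b=7^0·(≡1) mod 7; (1|7)=+1, (1|7)=+1; (−1)^{-2·0·3}·(+1)^0·(+1)^-2 = +1.
v=3: a=3^-2·(≡2), b=3^3·(≡2) mod 3; (2|3)=-1, (2|3)=-1; (−1)^{-2·3·1}·(-1)^3·(-1)^-2 = -1.
v=2: v_2(a)=-4, v_2(b)=-5; units ≡ 7, 5 (mod 8); ε·ε+αω+βω = 1·0+-4·1+-5·0 ≡ 0  ⇒  (a,b)_2 = +1.
v=29: a=29^0·(≡15), b=29^1·(≡28) mod 29; (15|29)=-1, (28|29)=+1; (−1)^{0·1·14}·(-1)^1·(+1)^0 = -1.
v=5: a=5^2·(≡4), b=5^0·(≡1) mod 5; (4|5)=+1, (1|5)=+1; (−1)^{2·0·2}·(+1)^0·(+1)^2 = +1.
v=23: a=23^1·(≡20), b=23^1·(≡1) mod 23; (20|23)=-1, (1|23)=+1; (−1)^{1·1·11}·(-1)^1·(+1)^1 = +1.
v=13: a=13^1·(≡12), b=13^1·(≡7) mod 13; (12|13)=+1, (7|13)=-1; (−1)^{1·1·6}·(+1)^1·(-1)^1 = -1.
|Ram(-5830201, 52026)| = 4, even; anisotropic at {3, 13, 17, 29}.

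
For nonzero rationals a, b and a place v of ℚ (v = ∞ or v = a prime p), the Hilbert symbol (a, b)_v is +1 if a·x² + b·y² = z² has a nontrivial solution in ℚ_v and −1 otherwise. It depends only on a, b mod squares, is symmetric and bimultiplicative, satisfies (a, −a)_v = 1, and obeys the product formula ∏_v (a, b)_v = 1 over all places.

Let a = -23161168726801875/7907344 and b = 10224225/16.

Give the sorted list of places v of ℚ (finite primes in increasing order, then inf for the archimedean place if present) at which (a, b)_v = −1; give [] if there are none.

[29, 31]

Mod squares: a ≡ -29667, b ≡ 561. Check v ∈ {∞, 2, 3, 5, 7, 11, 17, 19, 29, 31, 37}.
v=11: a=11^3·(≡3), b=11^1·(≡6) mod 11; (3|11)=+1, (6|11)=-1; (−1)^{3·1·5}·(+1)^1·(-1)^3 = +1.
v=2: v_2(a)=-4, v_2(b)=-4; units ≡ 5, 1 (mod 8); ε·ε+αω+βω = 0·0+-4·0+-4·1 ≡ 0  ⇒  (a,b)_2 = +1.
v=37: a=37^-2·(≡33), b=37^0·(≡31) mod 37; (33|37)=+1, (31|37)=-1; (−1)^{-2·0·18}·(+1)^0·(-1)^-2 = +1.
v=29: a=29^1·(≡15), b=29^0·(≡19) mod 29; (15|29)=-1, (19|29)=-1; (−1)^{1·0·14}·(-1)^0·(-1)^1 = -1.
v=3: a=3^7·(≡2), b=3^7·(≡1) mod 3; (2|3)=-1, (1|3)=+1; (−1)^{7·7·1}·(-1)^7·(+1)^7 = +1.
v=17: a=17^2·(≡2), b=17^1·(≡1) mod 17; (2|17)=+1, (1|17)=+1; (−1)^{2·1·8}·(+1)^1·(+1)^2 = +1.
v=19: a=19^-2·(≡9), b=19^0·(≡12) mod 19; (9|19)=+1, (12|19)=-1; (−1)^{-2·0·9}·(+1)^0·(-1)^-2 = +1.
v=5: a=5^4·(≡3), b=5^2·(≡4) mod 5; (3|5)=-1, (4|5)=+1; (−1)^{4·2·2}·(-1)^2·(+1)^4 = +1.
v=7: a=7^2·(≡5), b=7^0·(≡2) mod 7; (5|7)=-1, (2|7)=+1; (−1)^{2·0·3}·(-1)^0·(+1)^2 = +1.
v=∞: -29667 < 0 and 561 > 0  ⇒  (a,b)_∞ = +1.
v=31: a=31^1·(≡16), b=31^0·(≡13) mod 31; (16|31)=+1, (13|31)=-1; (−1)^{1·0·15}·(+1)^0·(-1)^1 = -1.
|Ram(-29667, 561)| = 2, even; anisotropic at {29, 31}.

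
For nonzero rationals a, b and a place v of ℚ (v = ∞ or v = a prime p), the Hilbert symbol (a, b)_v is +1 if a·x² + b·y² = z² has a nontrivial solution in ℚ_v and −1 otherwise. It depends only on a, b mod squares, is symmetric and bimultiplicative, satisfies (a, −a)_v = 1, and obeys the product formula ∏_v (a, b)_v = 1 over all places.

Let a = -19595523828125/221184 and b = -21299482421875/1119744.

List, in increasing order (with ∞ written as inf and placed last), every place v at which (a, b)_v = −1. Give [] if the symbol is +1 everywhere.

(a, b) ≡ (-568974, -24738) mod (ℚ^×)²; places V = {2, 3, 5, 7, 19, 23, 31, ∞}.
(a,b)_23: α=3, u≡17; β=2, v≡7 (mod 23); (17|23)=-1, (7|23)=-1; sign (−1)^0·-1^2·-1^3 = -1.
(a,b)_3: α=-3, u≡2; β=-7, v≡1 (mod 3); (2|3)=-1, (1|3)=+1; sign (−1)^1·-1^-7·+1^-3 = +1.
(a,b)_5: α=8, u≡1; β=10, v≡2 (mod 5); (1|5)=+1, (2|5)=-1; sign (−1)^0·+1^10·-1^8 = +1.
(a,b)_∞: sgn(-568974)=−, sgn(-24738)=−, so -1.
(a,b)_7: α=1, u≡2; β=1, v≡2 (mod 7); (2|7)=+1, (2|7)=+1; sign (−1)^1·+1^1·+1^1 = -1.
(a,b)_19: α=1, u≡16; β=1, v≡16 (mod 19); (16|19)=+1, (16|19)=+1; sign (−1)^1·+1^1·+1^1 = -1.
(a,b)_31: α=1, u≡27; β=1, v≡4 (mod 31); (27|31)=-1, (4|31)=+1; sign (−1)^1·-1^1·+1^1 = +1.
(a,b)_2: α=-13, β=-9; u≡1, v≡7 (mod 8); ε(u)ε(v)=0·1, αω(v)=-13·0, βω(u)=-9·0; sum ≡ 0  ⇒  +1.
(-568974, -24738 / ℚ) ramifies at {7, 19, 23, ∞}: a division algebra.

[7, 19, 23, inf]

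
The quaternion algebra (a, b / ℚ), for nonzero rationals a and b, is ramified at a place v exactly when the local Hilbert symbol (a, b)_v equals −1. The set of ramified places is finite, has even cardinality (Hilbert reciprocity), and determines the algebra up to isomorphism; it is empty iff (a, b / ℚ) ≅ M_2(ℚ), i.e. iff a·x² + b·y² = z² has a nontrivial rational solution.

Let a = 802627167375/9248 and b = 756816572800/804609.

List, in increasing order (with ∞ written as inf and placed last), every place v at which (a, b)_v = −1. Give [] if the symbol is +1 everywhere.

[5, 19]

Mod squares: a ≡ 7790, b ≡ 1558. Check v ∈ {∞, 2, 3, 5, 11, 13, 17, 19, 23, 29, 41}.
v=5: a=5^3·(≡3), b=5^2·(≡3) mod 5; (3|5)=-1, (3|5)=-1; (−1)^{3·2·2}·(-1)^2·(-1)^3 = -1.
v=13: a=13^0·(≡4), b=13^-2·(≡5) mod 13; (4|13)=+1, (5|13)=-1; (−1)^{0·-2·6}·(+1)^-2·(-1)^0 = +1.
v=17: a=17^-2·(≡2), b=17^0·(≡10) mod 17; (2|17)=+1, (10|17)=-1; (−1)^{-2·0·8}·(+1)^0·(-1)^-2 = +1.
v=41: a=41^1·(≡7), b=41^1·(≡30) mod 41; (7|41)=-1, (30|41)=-1; (−1)^{1·1·20}·(-1)^1·(-1)^1 = +1.
v=3: a=3^4·(≡2), b=3^-2·(≡1) mod 3; (2|3)=-1, (1|3)=+1; (−1)^{4·-2·1}·(-1)^-2·(+1)^4 = +1.
v=2: v_2(a)=-5, v_2(b)=7; units ≡ 7, 3 (mod 8); ε·ε+αω+βω = 1·1+-5·1+7·0 ≡ 0  ⇒  (a,b)_2 = +1.
v=29: a=29^2·(≡17), b=29^2·(≡15) mod 29; (17|29)=-1, (15|29)=-1; (−1)^{2·2·14}·(-1)^2·(-1)^2 = +1.
v=19: a=19^1·(≡4), b=19^3·(≡17) mod 19; (4|19)=+1, (17|19)=+1; (−1)^{1·3·9}·(+1)^3·(+1)^1 = -1.
v=11: a=11^2·(≡2), b=11^0·(≡8) mod 11; (2|11)=-1, (8|11)=-1; (−1)^{2·0·5}·(-1)^0·(-1)^2 = +1.
v=23: a=23^0·(≡13), b=23^-2·(≡20) mod 23; (13|23)=+1, (20|23)=-1; (−1)^{0·-2·11}·(+1)^-2·(-1)^0 = +1.
v=∞: 7790 > 0 and 1558 > 0  ⇒  (a,b)_∞ = +1.
|Ram(7790, 1558)| = 2, even; anisotropic at {5, 19}.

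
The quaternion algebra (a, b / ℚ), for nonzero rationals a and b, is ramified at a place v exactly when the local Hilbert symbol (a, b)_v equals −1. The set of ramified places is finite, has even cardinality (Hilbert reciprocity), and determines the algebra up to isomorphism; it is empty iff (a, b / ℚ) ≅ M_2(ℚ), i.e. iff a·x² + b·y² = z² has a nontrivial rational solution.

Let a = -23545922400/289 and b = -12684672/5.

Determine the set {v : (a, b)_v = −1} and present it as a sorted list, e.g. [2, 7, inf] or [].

Mod squares: a ≡ -6006, b ≡ -910. Check v ∈ {∞, 2, 3, 5, 7, 11, 13, 17}.
v=∞: -6006 < 0 and -910 < 0  ⇒  (a,b)_∞ = -1.
v=2: v_2(a)=5, v_2(b)=7; units ≡ 5, 1 (mod 8); ε·ε+αω+βω = 0·0+5·0+7·1 ≡ 1  ⇒  (a,b)_2 = -1.
v=5: a=5^2·(≡1), b=5^-1·(≡3) mod 5; (1|5)=+1, (3|5)=-1; (−1)^{2·-1·2}·(+1)^-1·(-1)^2 = +1.
v=7: a=7^1·(≡5), b=7^1·(≡3) mod 7; (5|7)=-1, (3|7)=-1; (−1)^{1·1·3}·(-1)^1·(-1)^1 = -1.
v=11: a=11^3·(≡3), b=11^2·(≡4) mod 11; (3|11)=+1, (4|11)=+1; (−1)^{3·2·5}·(+1)^2·(+1)^3 = +1.
v=17: a=17^-2·(≡3), b=17^0·(≡13) mod 17; (3|17)=-1, (13|17)=+1; (−1)^{-2·0·8}·(-1)^0·(+1)^-2 = +1.
v=3: a=3^5·(≡2), b=3^2·(≡2) mod 3; (2|3)=-1, (2|3)=-1; (−1)^{5·2·1}·(-1)^2·(-1)^5 = -1.
v=13: a=13^1·(≡6), b=13^1·(≡2) mod 13; (6|13)=-1, (2|13)=-1; (−1)^{1·1·6}·(-1)^1·(-1)^1 = +1.
(-6006, -910 / ℚ) ramifies at {2, 3, 7, ∞}: a division algebra.

[2, 3, 7, inf]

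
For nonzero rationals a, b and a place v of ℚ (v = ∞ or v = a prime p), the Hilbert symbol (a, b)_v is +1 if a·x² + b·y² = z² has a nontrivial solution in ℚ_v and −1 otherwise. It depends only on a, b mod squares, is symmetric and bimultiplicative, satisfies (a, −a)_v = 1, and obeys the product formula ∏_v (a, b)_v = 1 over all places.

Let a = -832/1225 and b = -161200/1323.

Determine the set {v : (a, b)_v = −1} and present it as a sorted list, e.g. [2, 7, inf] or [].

[2, 3, 13, inf]

Mod squares: a ≡ -13, b ≡ -1209. Check v ∈ {∞, 2, 3, 5, 7, 13, 31}.
v=7: a=7^-2·(≡2), b=7^-2·(≡4) mod 7; (2|7)=+1, (4|7)=+1; (−1)^{-2·-2·3}·(+1)^-2·(+1)^-2 = +1.
v=3: a=3^0·(≡2), b=3^-3·(≡2) mod 3; (2|3)=-1, (2|3)=-1; (−1)^{0·-3·1}·(-1)^-3·(-1)^0 = -1.
v=5: a=5^-2·(≡2), b=5^2·(≡4) mod 5; (2|5)=-1, (4|5)=+1; (−1)^{-2·2·2}·(-1)^2·(+1)^-2 = +1.
v=∞: -13 < 0 and -1209 < 0  ⇒  (a,b)_∞ = -1.
v=31: a=31^0·(≡10), b=31^1·(≡24) mod 31; (10|31)=+1, (24|31)=-1; (−1)^{0·1·15}·(+1)^1·(-1)^0 = +1.
v=2: v_2(a)=6, v_2(b)=4; units ≡ 3, 7 (mod 8); ε·ε+αω+βω = 1·1+6·0+4·1 ≡ 1  ⇒  (a,b)_2 = -1.
v=13: a=13^1·(≡9), b=13^1·(≡8) mod 13; (9|13)=+1, (8|13)=-1; (−1)^{1·1·6}·(+1)^1·(-1)^1 = -1.
(-13, -1209 / ℚ) ramifies at {2, 3, 13, ∞}: a division algebra.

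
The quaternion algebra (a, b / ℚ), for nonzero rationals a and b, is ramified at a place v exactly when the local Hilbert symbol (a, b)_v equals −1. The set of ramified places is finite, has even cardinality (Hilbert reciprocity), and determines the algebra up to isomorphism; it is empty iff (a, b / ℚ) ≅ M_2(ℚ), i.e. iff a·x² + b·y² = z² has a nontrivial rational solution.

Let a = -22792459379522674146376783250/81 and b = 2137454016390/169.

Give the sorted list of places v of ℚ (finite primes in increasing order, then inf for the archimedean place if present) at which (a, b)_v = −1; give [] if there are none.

Mod squares: a ≡ -54530, b ≡ 15697990. Check v ∈ {∞, 2, 3, 5, 7, 11, 13, 19, 29, 37, 41}.
v=5: a=5^3·(≡4), b=5^1·(≡2) mod 5; (4|5)=+1, (2|5)=-1; (−1)^{3·1·2}·(+1)^1·(-1)^3 = -1.
v=37: a=37^2·(≡24), b=37^1·(≡26) mod 37; (24|37)=-1, (26|37)=+1; (−1)^{2·1·18}·(-1)^1·(+1)^2 = -1.
v=∞: -54530 < 0 and 15697990 > 0  ⇒  (a,b)_∞ = +1.
v=29: a=29^2·(≡18), b=29^1·(≡28) mod 29; (18|29)=-1, (28|29)=+1; (−1)^{2·1·14}·(-1)^1·(+1)^2 = -1.
v=13: a=13^0·(≡11), b=13^-2·(≡4) mod 13; (11|13)=-1, (4|13)=+1; (−1)^{0·-2·6}·(-1)^-2·(+1)^0 = +1.
v=2: v_2(a)=1, v_2(b)=1; units ≡ 7, 3 (mod 8); ε·ε+αω+βω = 1·1+1·1+1·0 ≡ 0  ⇒  (a,b)_2 = +1.
v=7: a=7^7·(≡4), b=7^1·(≡4) mod 7; (4|7)=+1, (4|7)=+1; (−1)^{7·1·3}·(+1)^1·(+1)^7 = -1.
v=41: a=41^5·(≡23), b=41^2·(≡18) mod 41; (23|41)=+1, (18|41)=+1; (−1)^{5·2·20}·(+1)^2·(+1)^5 = +1.
v=3: a=3^-4·(≡1), b=3^4·(≡1) mod 3; (1|3)=+1, (1|3)=+1; (−1)^{-4·4·1}·(+1)^4·(+1)^-4 = +1.
v=19: a=19^3·(≡18), b=19^1·(≡8) mod 19; (18|19)=-1, (8|19)=-1; (−1)^{3·1·9}·(-1)^1·(-1)^3 = -1.
v=11: a=11^2·(≡7), b=11^1·(≡1) mod 11; (7|11)=-1, (1|11)=+1; (−1)^{2·1·5}·(-1)^1·(+1)^2 = -1.
(-54530, 15697990 / ℚ) ramifies at {5, 7, 11, 19, 29, 37}: a division algebra.

[5, 7, 11, 19, 29, 37]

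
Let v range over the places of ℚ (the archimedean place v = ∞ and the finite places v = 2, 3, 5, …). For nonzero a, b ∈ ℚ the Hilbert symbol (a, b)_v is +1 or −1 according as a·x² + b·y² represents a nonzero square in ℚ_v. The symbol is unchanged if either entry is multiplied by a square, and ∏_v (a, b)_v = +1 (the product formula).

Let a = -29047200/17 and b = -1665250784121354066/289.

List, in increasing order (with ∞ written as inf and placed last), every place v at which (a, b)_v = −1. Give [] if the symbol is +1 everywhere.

(a, b) ≡ (-25194, -546) mod (ℚ^×)²; places V = {2, 3, 5, 7, 13, 17, 19, ∞}.
(a,b)_7: α=2, u≡3; β=5, v≡5 (mod 7); (3|7)=-1, (5|7)=-1; sign (−1)^0·-1^5·-1^2 = -1.
(a,b)_5: α=2, u≡1; β=0, v≡1 (mod 5); (1|5)=+1, (1|5)=+1; sign (−1)^0·+1^0·+1^2 = +1.
(a,b)_17: α=-1, u≡3; β=-2, v≡4 (mod 17); (3|17)=-1, (4|17)=+1; sign (−1)^0·-1^-2·+1^-1 = +1.
(a,b)_3: α=1, u≡2; β=7, v≡1 (mod 3); (2|3)=-1, (1|3)=+1; sign (−1)^1·-1^7·+1^1 = +1.
(a,b)_∞: sgn(-25194)=−, sgn(-546)=−, so -1.
(a,b)_13: α=1, u≡10; β=7, v≡1 (mod 13); (10|13)=+1, (1|13)=+1; sign (−1)^0·+1^7·+1^1 = +1.
(a,b)_2: α=5, β=1; u≡3, v≡7 (mod 8); ε(u)ε(v)=1·1, αω(v)=5·0, βω(u)=1·1; sum ≡ 0  ⇒  +1.
(a,b)_19: α=1, u≡11; β=2, v≡4 (mod 19); (11|19)=+1, (4|19)=+1; sign (−1)^0·+1^2·+1^1 = +1.
|Ram(-25194, -546)| = 2, even; anisotropic at {7, ∞}.

[7, inf]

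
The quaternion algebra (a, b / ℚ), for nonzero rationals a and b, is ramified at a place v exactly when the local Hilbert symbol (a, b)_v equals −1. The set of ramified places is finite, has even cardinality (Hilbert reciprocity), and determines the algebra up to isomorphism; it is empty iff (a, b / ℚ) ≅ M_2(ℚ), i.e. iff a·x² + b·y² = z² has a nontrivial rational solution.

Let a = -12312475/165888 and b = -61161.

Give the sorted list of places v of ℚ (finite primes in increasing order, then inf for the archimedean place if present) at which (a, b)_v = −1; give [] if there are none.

(a, b) ≡ (-38, -61161) mod (ℚ^×)²; places V = {2, 3, 5, 7, 19, 23, 29, 37, ∞}.
(a,b)_2: α=-11, β=0; u≡5, v≡7 (mod 8); ε(u)ε(v)=0·1, αω(v)=-11·0, βω(u)=0·1; sum ≡ 0  ⇒  +1.
(a,b)_5: α=2, u≡2; β=0, v≡4 (mod 5); (2|5)=-1, (4|5)=+1; sign (−1)^0·-1^0·+1^2 = +1.
(a,b)_3: α=-4, u≡1; β=1, v≡1 (mod 3); (1|3)=+1, (1|3)=+1; sign (−1)^0·+1^1·+1^-4 = +1.
(a,b)_23: α=2, u≡2; β=0, v≡19 (mod 23); (2|23)=+1, (19|23)=-1; sign (−1)^0·+1^0·-1^2 = +1.
(a,b)_19: α=1, u≡11; β=1, v≡11 (mod 19); (11|19)=+1, (11|19)=+1; sign (−1)^1·+1^1·+1^1 = -1.
(a,b)_7: α=2, u≡2; β=0, v≡5 (mod 7); (2|7)=+1, (5|7)=-1; sign (−1)^0·+1^0·-1^2 = +1.
(a,b)_∞: sgn(-38)=−, sgn(-61161)=−, so -1.
(a,b)_37: α=0, u≡27; β=1, v≡12 (mod 37); (27|37)=+1, (12|37)=+1; sign (−1)^0·+1^1·+1^0 = +1.
(a,b)_29: α=0, u≡25; β=1, v≡8 (mod 29); (25|29)=+1, (8|29)=-1; sign (−1)^0·+1^1·-1^0 = +1.
|Ram(-38, -61161)| = 2, even; anisotropic at {19, ∞}.

[19, inf]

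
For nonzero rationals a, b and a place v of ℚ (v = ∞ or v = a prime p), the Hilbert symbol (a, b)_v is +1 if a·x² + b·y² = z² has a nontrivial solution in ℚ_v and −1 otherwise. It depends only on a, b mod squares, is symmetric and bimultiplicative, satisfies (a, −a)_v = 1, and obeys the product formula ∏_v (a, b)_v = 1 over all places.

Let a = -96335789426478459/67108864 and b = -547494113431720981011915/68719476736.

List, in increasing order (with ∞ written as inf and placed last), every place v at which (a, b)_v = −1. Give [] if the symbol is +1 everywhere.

Mod squares: a ≡ -11, b ≡ -24035. Check v ∈ {∞, 2, 3, 5, 11, 13, 17, 19, 23}.
v=3: a=3^2·(≡1), b=3^4·(≡1) mod 3; (1|3)=+1, (1|3)=+1; (−1)^{2·4·1}·(+1)^4·(+1)^2 = +1.
v=19: a=19^4·(≡8), b=19^5·(≡8) mod 19; (8|19)=-1, (8|19)=-1; (−1)^{4·5·9}·(-1)^5·(-1)^4 = -1.
v=∞: -11 < 0 and -24035 < 0  ⇒  (a,b)_∞ = -1.
v=2: v_2(a)=-26, v_2(b)=-36; units ≡ 5, 5 (mod 8); ε·ε+αω+βω = 0·0+-26·1+-36·1 ≡ 0  ⇒  (a,b)_2 = +1.
v=5: a=5^0·(≡4), b=5^1·(≡2) mod 5; (4|5)=+1, (2|5)=-1; (−1)^{0·1·2}·(+1)^1·(-1)^0 = +1.
v=11: a=11^1·(≡10), b=11^1·(≡9) mod 11; (10|11)=-1, (9|11)=+1; (−1)^{1·1·5}·(-1)^1·(+1)^1 = +1.
v=23: a=23^2·(≡8), b=23^3·(≡4) mod 23; (8|23)=+1, (4|23)=+1; (−1)^{2·3·11}·(+1)^3·(+1)^2 = +1.
v=13: a=13^2·(≡11), b=13^2·(≡5) mod 13; (11|13)=-1, (5|13)=-1; (−1)^{2·2·6}·(-1)^2·(-1)^2 = +1.
v=17: a=17^4·(≡10), b=17^6·(≡7) mod 17; (10|17)=-1, (7|17)=-1; (−1)^{4·6·8}·(-1)^6·(-1)^4 = +1.
(-11, -24035 / ℚ) ramifies at {19, ∞}: a division algebra.

[19, inf]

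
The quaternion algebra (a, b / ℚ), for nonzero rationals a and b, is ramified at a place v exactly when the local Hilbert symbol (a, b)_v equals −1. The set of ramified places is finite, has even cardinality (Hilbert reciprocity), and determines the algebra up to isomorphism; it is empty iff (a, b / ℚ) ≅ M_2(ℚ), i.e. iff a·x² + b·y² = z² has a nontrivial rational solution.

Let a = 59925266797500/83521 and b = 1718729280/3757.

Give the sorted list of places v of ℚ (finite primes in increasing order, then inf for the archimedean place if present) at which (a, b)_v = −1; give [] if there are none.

[13, 31]

Mod squares: a ≡ 31, b ≡ 4485. Check v ∈ {∞, 2, 3, 5, 13, 17, 23, 31}.
v=17: a=17^-4·(≡10), b=17^-2·(≡7) mod 17; (10|17)=-1, (7|17)=-1; (−1)^{-4·-2·8}·(-1)^-2·(-1)^-4 = +1.
v=31: a=31^3·(≡7), b=31^2·(≡15) mod 31; (7|31)=+1, (15|31)=-1; (−1)^{3·2·15}·(+1)^2·(-1)^3 = -1.
v=13: a=13^2·(≡2), b=13^-1·(≡7) mod 13; (2|13)=-1, (7|13)=-1; (−1)^{2·-1·6}·(-1)^-1·(-1)^2 = -1.
v=5: a=5^4·(≡1), b=5^1·(≡3) mod 5; (1|5)=+1, (3|5)=-1; (−1)^{4·1·2}·(+1)^1·(-1)^4 = +1.
v=3: a=3^2·(≡1), b=3^5·(≡1) mod 3; (1|3)=+1, (1|3)=+1; (−1)^{2·5·1}·(+1)^5·(+1)^2 = +1.
v=23: a=23^2·(≡13), b=23^1·(≡22) mod 23; (13|23)=+1, (22|23)=-1; (−1)^{2·1·11}·(+1)^1·(-1)^2 = +1.
v=2: v_2(a)=2, v_2(b)=6; units ≡ 7, 5 (mod 8); ε·ε+αω+βω = 1·0+2·1+6·0 ≡ 0  ⇒  (a,b)_2 = +1.
v=∞: 31 > 0 and 4485 > 0  ⇒  (a,b)_∞ = +1.
|Ram(31, 4485)| = 2, even; anisotropic at {13, 31}.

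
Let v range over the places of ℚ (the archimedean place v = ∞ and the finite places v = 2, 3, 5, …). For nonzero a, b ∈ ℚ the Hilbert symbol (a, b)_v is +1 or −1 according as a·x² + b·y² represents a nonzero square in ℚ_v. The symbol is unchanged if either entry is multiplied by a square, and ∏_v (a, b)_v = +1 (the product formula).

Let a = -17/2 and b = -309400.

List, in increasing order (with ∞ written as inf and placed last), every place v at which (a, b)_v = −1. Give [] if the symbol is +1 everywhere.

[2, 13, 17, inf]

(a, b) ≡ (-34, -3094) mod (ℚ^×)²; places V = {2, 5, 7, 13, 17, ∞}.
(a,b)_17: α=1, u≡8; β=1, v≡7 (mod 17); (8|17)=+1, (7|17)=-1; sign (−1)^0·+1^1·-1^1 = -1.
(a,b)_13: α=0, u≡11; β=1, v≡3 (mod 13); (11|13)=-1, (3|13)=+1; sign (−1)^0·-1^1·+1^0 = -1.
(a,b)_5: α=0, u≡4; β=2, v≡4 (mod 5); (4|5)=+1, (4|5)=+1; sign (−1)^0·+1^2·+1^0 = +1.
(a,b)_7: α=0, u≡2; β=1, v≡5 (mod 7); (2|7)=+1, (5|7)=-1; sign (−1)^0·+1^1·-1^0 = +1.
(a,b)_∞: sgn(-34)=−, sgn(-3094)=−, so -1.
(a,b)_2: α=-1, β=3; u≡7, v≡5 (mod 8); ε(u)ε(v)=1·0, αω(v)=-1·1, βω(u)=3·0; sum ≡ 1  ⇒  -1.
(-34, -3094 / ℚ) ramifies at {2, 13, 17, ∞}: a division algebra.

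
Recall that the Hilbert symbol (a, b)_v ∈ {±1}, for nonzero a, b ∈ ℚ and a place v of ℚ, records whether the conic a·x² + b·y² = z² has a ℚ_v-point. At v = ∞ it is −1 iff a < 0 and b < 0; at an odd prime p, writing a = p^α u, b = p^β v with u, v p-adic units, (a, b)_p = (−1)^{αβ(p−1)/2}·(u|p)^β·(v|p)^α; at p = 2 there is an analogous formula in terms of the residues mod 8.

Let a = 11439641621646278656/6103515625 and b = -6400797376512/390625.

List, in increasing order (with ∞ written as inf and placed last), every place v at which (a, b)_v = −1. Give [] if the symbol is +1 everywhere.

Mod squares: a ≡ 24871, b ≡ -57. Check v ∈ {∞, 2, 3, 5, 7, 11, 17, 19}.
v=∞: 24871 > 0 and -57 < 0  ⇒  (a,b)_∞ = +1.
v=3: a=3^0·(≡1), b=3^1·(≡2) mod 3; (1|3)=+1, (2|3)=-1; (−1)^{0·1·1}·(+1)^1·(-1)^0 = +1.
v=19: a=19^1·(≡6), b=19^1·(≡4) mod 19; (6|19)=+1, (4|19)=+1; (−1)^{1·1·9}·(+1)^1·(+1)^1 = -1.
v=7: a=7^3·(≡1), b=7^2·(≡5) mod 7; (1|7)=+1, (5|7)=-1; (−1)^{3·2·3}·(+1)^2·(-1)^3 = -1.
v=17: a=17^3·(≡15), b=17^2·(≡10) mod 17; (15|17)=+1, (10|17)=-1; (−1)^{3·2·8}·(+1)^2·(-1)^3 = -1.
v=2: v_2(a)=28, v_2(b)=16; units ≡ 7, 7 (mod 8); ε·ε+αω+βω = 1·1+28·0+16·0 ≡ 1  ⇒  (a,b)_2 = -1.
v=11: a=11^3·(≡8), b=11^2·(≡4) mod 11; (8|11)=-1, (4|11)=+1; (−1)^{3·2·5}·(-1)^2·(+1)^3 = +1.
v=5: a=5^-14·(≡1), b=5^-8·(≡3) mod 5; (1|5)=+1, (3|5)=-1; (−1)^{-14·-8·2}·(+1)^-8·(-1)^-14 = +1.
|Ram(24871, -57)| = 4, even; anisotropic at {2, 7, 17, 19}.

[2, 7, 17, 19]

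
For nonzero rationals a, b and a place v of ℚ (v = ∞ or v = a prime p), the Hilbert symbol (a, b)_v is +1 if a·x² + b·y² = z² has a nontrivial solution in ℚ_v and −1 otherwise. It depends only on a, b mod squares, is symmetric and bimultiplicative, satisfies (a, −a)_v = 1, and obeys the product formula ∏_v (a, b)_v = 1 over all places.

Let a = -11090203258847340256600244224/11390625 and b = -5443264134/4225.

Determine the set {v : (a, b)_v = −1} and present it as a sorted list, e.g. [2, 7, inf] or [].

Mod squares: a ≡ -21199, b ≡ -13846. Check v ∈ {∞, 2, 3, 5, 7, 11, 13, 17, 19, 23, 29, 43}.
v=13: a=13^0·(≡3), b=13^-2·(≡9) mod 13; (3|13)=+1, (9|13)=+1; (−1)^{0·-2·6}·(+1)^-2·(+1)^0 = +1.
v=∞: -21199 < 0 and -13846 < 0  ⇒  (a,b)_∞ = -1.
v=23: a=23^2·(≡10), b=23^1·(≡14) mod 23; (10|23)=-1, (14|23)=-1; (−1)^{2·1·11}·(-1)^1·(-1)^2 = -1.
v=43: a=43^3·(≡4), b=43^1·(≡3) mod 43; (4|43)=+1, (3|43)=-1; (−1)^{3·1·21}·(+1)^1·(-1)^3 = +1.
v=2: v_2(a)=14, v_2(b)=1; units ≡ 1, 5 (mod 8); ε·ε+αω+βω = 0·0+14·1+1·0 ≡ 0  ⇒  (a,b)_2 = +1.
v=19: a=19^6·(≡9), b=19^2·(≡7) mod 19; (9|19)=+1, (7|19)=+1; (−1)^{6·2·9}·(+1)^2·(+1)^6 = +1.
v=3: a=3^-6·(≡2), b=3^2·(≡2) mod 3; (2|3)=-1, (2|3)=-1; (−1)^{-6·2·1}·(-1)^2·(-1)^-6 = +1.
v=11: a=11^0·(≡4), b=11^2·(≡1) mod 11; (4|11)=+1, (1|11)=+1; (−1)^{0·2·5}·(+1)^2·(+1)^0 = +1.
v=17: a=17^3·(≡14), b=17^0·(≡4) mod 17; (14|17)=-1, (4|17)=+1; (−1)^{3·0·8}·(-1)^0·(+1)^3 = +1.
v=5: a=5^-6·(≡4), b=5^-2·(≡4) mod 5; (4|5)=+1, (4|5)=+1; (−1)^{-6·-2·2}·(+1)^-2·(+1)^-6 = +1.
v=7: a=7^4·(≡2), b=7^1·(≡5) mod 7; (2|7)=+1, (5|7)=-1; (−1)^{4·1·3}·(+1)^1·(-1)^4 = +1.
v=29: a=29^1·(≡22), b=29^0·(≡4) mod 29; (22|29)=+1, (4|29)=+1; (−1)^{1·0·14}·(+1)^0·(+1)^1 = +1.
(-21199, -13846 / ℚ) ramifies at {23, ∞}: a division algebra.

[23, inf]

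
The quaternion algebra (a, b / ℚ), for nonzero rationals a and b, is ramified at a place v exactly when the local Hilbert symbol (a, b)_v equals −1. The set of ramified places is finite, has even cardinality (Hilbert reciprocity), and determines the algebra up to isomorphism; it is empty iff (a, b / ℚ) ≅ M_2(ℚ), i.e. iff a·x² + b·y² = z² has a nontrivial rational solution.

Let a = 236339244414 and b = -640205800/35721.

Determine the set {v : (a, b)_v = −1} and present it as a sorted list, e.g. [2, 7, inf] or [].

[31, 47]

Mod squares: a ≡ 242606, b ≡ -37882. Check v ∈ {∞, 2, 3, 5, 7, 13, 31, 43, 47}.
v=43: a=43^1·(≡36), b=43^0·(≡25) mod 43; (36|43)=+1, (25|43)=+1; (−1)^{1·0·21}·(+1)^0·(+1)^1 = +1.
v=47: a=47^2·(≡44), b=47^1·(≡46) mod 47; (44|47)=-1, (46|47)=-1; (−1)^{2·1·23}·(-1)^1·(-1)^2 = -1.
v=2: v_2(a)=1, v_2(b)=3; units ≡ 7, 3 (mod 8); ε·ε+αω+βω = 1·1+1·1+3·0 ≡ 0  ⇒  (a,b)_2 = +1.
v=5: a=5^0·(≡4), b=5^2·(≡3) mod 5; (4|5)=+1, (3|5)=-1; (−1)^{0·2·2}·(+1)^2·(-1)^0 = +1.
v=3: a=3^2·(≡2), b=3^-6·(≡2) mod 3; (2|3)=-1, (2|3)=-1; (−1)^{2·-6·1}·(-1)^-6·(-1)^2 = +1.
v=7: a=7^3·(≡1), b=7^-2·(≡4) mod 7; (1|7)=+1, (4|7)=+1; (−1)^{3·-2·3}·(+1)^-2·(+1)^3 = +1.
v=13: a=13^1·(≡7), b=13^3·(≡6) mod 13; (7|13)=-1, (6|13)=-1; (−1)^{1·3·6}·(-1)^3·(-1)^1 = +1.
v=∞: 242606 > 0 and -37882 < 0  ⇒  (a,b)_∞ = +1.
v=31: a=31^1·(≡9), b=31^1·(≡10) mod 31; (9|31)=+1, (10|31)=+1; (−1)^{1·1·15}·(+1)^1·(+1)^1 = -1.
(242606, -37882 / ℚ) ramifies at {31, 47}: a division algebra.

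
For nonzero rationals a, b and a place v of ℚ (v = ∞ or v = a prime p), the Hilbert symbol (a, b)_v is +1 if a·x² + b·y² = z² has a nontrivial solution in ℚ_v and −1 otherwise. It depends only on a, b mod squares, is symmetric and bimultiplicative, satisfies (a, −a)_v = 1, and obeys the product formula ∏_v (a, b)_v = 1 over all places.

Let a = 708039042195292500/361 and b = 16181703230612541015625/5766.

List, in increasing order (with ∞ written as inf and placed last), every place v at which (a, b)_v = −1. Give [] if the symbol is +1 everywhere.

[2, 5, 37, 41]

(a, b) ≡ (20757, 1610070) mod (ℚ^×)²; places V = {2, 3, 5, 7, 11, 17, 19, 31, 37, 41, ∞}.
(a,b)_5: α=4, u≡3; β=9, v≡1 (mod 5); (3|5)=-1, (1|5)=+1; sign (−1)^0·-1^9·+1^4 = -1.
(a,b)_3: α=1, u≡1; β=-1, v≡2 (mod 3); (1|3)=+1, (2|3)=-1; sign (−1)^1·+1^-1·-1^1 = +1.
(a,b)_17: α=1, u≡14; β=1, v≡14 (mod 17); (14|17)=-1, (14|17)=-1; sign (−1)^0·-1^1·-1^1 = +1.
(a,b)_11: α=3, u≡10; β=1, v≡4 (mod 11); (10|11)=-1, (4|11)=+1; sign (−1)^1·-1^1·+1^3 = +1.
(a,b)_41: α=2, u≡17; β=3, v≡5 (mod 41); (17|41)=-1, (5|41)=+1; sign (−1)^0·-1^3·+1^2 = -1.
(a,b)_19: α=-2, u≡17; β=0, v≡10 (mod 19); (17|19)=+1, (10|19)=-1; sign (−1)^0·+1^0·-1^-2 = +1.
(a,b)_∞: sgn(20757)=+, sgn(1610070)=+, so +1.
(a,b)_37: α=3, u≡19; β=4, v≡15 (mod 37); (19|37)=-1, (15|37)=-1; sign (−1)^0·-1^4·-1^3 = -1.
(a,b)_2: α=2, β=-1; u≡5, v≡3 (mod 8); ε(u)ε(v)=0·1, αω(v)=2·1, βω(u)=-1·1; sum ≡ 1  ⇒  -1.
(a,b)_31: α=0, u≡18; β=-2, v≡15 (mod 31); (18|31)=+1, (15|31)=-1; sign (−1)^0·+1^-2·-1^0 = +1.
(a,b)_7: α=2, u≡4; β=3, v≡2 (mod 7); (4|7)=+1, (2|7)=+1; sign (−1)^0·+1^3·+1^2 = +1.
|Ram(20757, 1610070)| = 4, even; anisotropic at {2, 5, 37, 41}.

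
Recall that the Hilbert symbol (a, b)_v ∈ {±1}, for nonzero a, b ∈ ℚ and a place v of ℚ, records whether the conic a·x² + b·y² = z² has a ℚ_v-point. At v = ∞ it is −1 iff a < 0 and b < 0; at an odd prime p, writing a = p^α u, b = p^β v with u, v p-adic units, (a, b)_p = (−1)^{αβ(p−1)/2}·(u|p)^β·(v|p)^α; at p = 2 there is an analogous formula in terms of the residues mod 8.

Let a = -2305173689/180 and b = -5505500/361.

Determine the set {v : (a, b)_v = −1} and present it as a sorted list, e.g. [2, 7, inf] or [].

Mod squares: a ≡ -28405, b ≡ -455. Check v ∈ {∞, 2, 3, 5, 7, 11, 13, 19, 23}.
v=13: a=13^3·(≡10), b=13^1·(≡4) mod 13; (10|13)=+1, (4|13)=+1; (−1)^{3·1·6}·(+1)^1·(+1)^3 = +1.
v=7: a=7^4·(≡2), b=7^1·(≡5) mod 7; (2|7)=+1, (5|7)=-1; (−1)^{4·1·3}·(+1)^1·(-1)^4 = +1.
v=∞: -28405 < 0 and -455 < 0  ⇒  (a,b)_∞ = -1.
v=2: v_2(a)=-2, v_2(b)=2; units ≡ 3, 1 (mod 8); ε·ε+αω+βω = 1·0+-2·0+2·1 ≡ 0  ⇒  (a,b)_2 = +1.
v=23: a=23^1·(≡7), b=23^0·(≡15) mod 23; (7|23)=-1, (15|23)=-1; (−1)^{1·0·11}·(-1)^0·(-1)^1 = -1.
v=19: a=19^1·(≡7), b=19^-2·(≡16) mod 19; (7|19)=+1, (16|19)=+1; (−1)^{1·-2·9}·(+1)^-2·(+1)^1 = +1.
v=3: a=3^-2·(≡2), b=3^0·(≡1) mod 3; (2|3)=-1, (1|3)=+1; (−1)^{-2·0·1}·(-1)^0·(+1)^-2 = +1.
v=11: a=11^0·(≡7), b=11^2·(≡2) mod 11; (7|11)=-1, (2|11)=-1; (−1)^{0·2·5}·(-1)^2·(-1)^0 = +1.
v=5: a=5^-1·(≡1), b=5^3·(≡1) mod 5; (1|5)=+1, (1|5)=+1; (−1)^{-1·3·2}·(+1)^3·(+1)^-1 = +1.
(-28405, -455 / ℚ) ramifies at {23, ∞}: a division algebra.

[23, inf]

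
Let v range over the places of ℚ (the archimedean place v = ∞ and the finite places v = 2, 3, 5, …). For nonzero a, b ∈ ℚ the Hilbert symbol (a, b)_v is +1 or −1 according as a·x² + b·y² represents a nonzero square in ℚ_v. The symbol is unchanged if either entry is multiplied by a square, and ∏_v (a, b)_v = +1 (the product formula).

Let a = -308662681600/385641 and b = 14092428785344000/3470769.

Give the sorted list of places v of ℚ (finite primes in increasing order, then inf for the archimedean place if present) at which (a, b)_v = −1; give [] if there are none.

Mod squares: a ≡ -91, b ≡ 190. Check v ∈ {∞, 2, 3, 5, 7, 13, 19, 23}.
v=2: v_2(a)=14, v_2(b)=9; units ≡ 5, 7 (mod 8); ε·ε+αω+βω = 0·1+14·0+9·1 ≡ 1  ⇒  (a,b)_2 = -1.
v=13: a=13^3·(≡8), b=13^6·(≡5) mod 13; (8|13)=-1, (5|13)=-1; (−1)^{3·6·6}·(-1)^6·(-1)^3 = -1.
v=7: a=7^3·(≡4), b=7^4·(≡2) mod 7; (4|7)=+1, (2|7)=+1; (−1)^{3·4·3}·(+1)^4·(+1)^3 = +1.
v=5: a=5^2·(≡1), b=5^3·(≡3) mod 5; (1|5)=+1, (3|5)=-1; (−1)^{2·3·2}·(+1)^3·(-1)^2 = +1.
v=3: a=3^-6·(≡2), b=3^-8·(≡1) mod 3; (2|3)=-1, (1|3)=+1; (−1)^{-6·-8·1}·(-1)^-8·(+1)^-6 = +1.
v=∞: -91 < 0 and 190 > 0  ⇒  (a,b)_∞ = +1.
v=19: a=19^0·(≡7), b=19^1·(≡8) mod 19; (7|19)=+1, (8|19)=-1; (−1)^{0·1·9}·(+1)^1·(-1)^0 = +1.
v=23: a=23^-2·(≡1), b=23^-2·(≡2) mod 23; (1|23)=+1, (2|23)=+1; (−1)^{-2·-2·11}·(+1)^-2·(+1)^-2 = +1.
Ram(-91, 190) = {2, 13}; no ℚ_2-point on the conic.

[2, 13]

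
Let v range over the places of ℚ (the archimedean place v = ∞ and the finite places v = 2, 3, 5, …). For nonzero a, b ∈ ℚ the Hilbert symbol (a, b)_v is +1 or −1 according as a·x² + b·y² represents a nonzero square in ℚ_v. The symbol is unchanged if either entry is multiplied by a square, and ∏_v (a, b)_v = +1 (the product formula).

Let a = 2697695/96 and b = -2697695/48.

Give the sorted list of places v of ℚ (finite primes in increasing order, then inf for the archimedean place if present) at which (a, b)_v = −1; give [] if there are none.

[2, 3, 5, 13]

(a, b) ≡ (2730, -1365) mod (ℚ^×)²; places V = {2, 3, 5, 7, 11, 13, ∞}.
(a,b)_2: α=-5, β=-4; u≡5, v≡3 (mod 8); ε(u)ε(v)=0·1, αω(v)=-5·1, βω(u)=-4·1; sum ≡ 1  ⇒  -1.
(a,b)_7: α=3, u≡5; β=3, v≡4 (mod 7); (5|7)=-1, (4|7)=+1; sign (−1)^1·-1^3·+1^3 = +1.
(a,b)_13: α=1, u≡7; β=1, v≡12 (mod 13); (7|13)=-1, (12|13)=+1; sign (−1)^0·-1^1·+1^1 = -1.
(a,b)_∞: sgn(2730)=+, sgn(-1365)=−, so +1.
(a,b)_11: α=2, u≡8; β=2, v≡6 (mod 11); (8|11)=-1, (6|11)=-1; sign (−1)^0·-1^2·-1^2 = +1.
(a,b)_5: α=1, u≡4; β=1, v≡2 (mod 5); (4|5)=+1, (2|5)=-1; sign (−1)^0·+1^1·-1^1 = -1.
(a,b)_3: α=-1, u≡1; β=-1, v≡1 (mod 3); (1|3)=+1, (1|3)=+1; sign (−1)^1·+1^-1·+1^-1 = -1.
|Ram(2730, -1365)| = 4, even; anisotropic at {2, 3, 5, 13}.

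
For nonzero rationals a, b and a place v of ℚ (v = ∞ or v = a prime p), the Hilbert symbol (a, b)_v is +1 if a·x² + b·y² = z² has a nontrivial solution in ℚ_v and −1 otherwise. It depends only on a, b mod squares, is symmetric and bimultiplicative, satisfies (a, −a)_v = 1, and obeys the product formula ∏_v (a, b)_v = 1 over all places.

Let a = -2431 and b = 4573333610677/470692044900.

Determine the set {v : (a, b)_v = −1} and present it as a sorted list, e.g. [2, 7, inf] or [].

[11, 13]

(a, b) ≡ (-2431, 13) mod (ℚ^×)²; places V = {2, 3, 5, 7, 11, 13, 17, 19, 31, 53, ∞}.
(a,b)_2: α=0, β=-2; u≡1, v≡5 (mod 8); ε(u)ε(v)=0·0, αω(v)=0·1, βω(u)=-2·0; sum ≡ 0  ⇒  +1.
(a,b)_17: α=1, u≡10; β=0, v≡8 (mod 17); (10|17)=-1, (8|17)=+1; sign (−1)^0·-1^0·+1^1 = +1.
(a,b)_31: α=0, u≡18; β=2, v≡23 (mod 31); (18|31)=+1, (23|31)=-1; sign (−1)^0·+1^2·-1^0 = +1.
(a,b)_3: α=0, u≡2; β=-8, v≡1 (mod 3); (2|3)=-1, (1|3)=+1; sign (−1)^0·-1^-8·+1^0 = +1.
(a,b)_53: α=0, u≡7; β=2, v≡11 (mod 53); (7|53)=+1, (11|53)=+1; sign (−1)^0·+1^2·+1^0 = +1.
(a,b)_13: α=1, u≡8; β=1, v≡9 (mod 13); (8|13)=-1, (9|13)=+1; sign (−1)^0·-1^1·+1^1 = -1.
(a,b)_∞: sgn(-2431)=−, sgn(13)=+, so +1.
(a,b)_11: α=1, u≡10; β=-4, v≡6 (mod 11); (10|11)=-1, (6|11)=-1; sign (−1)^0·-1^-4·-1^1 = -1.
(a,b)_19: α=0, u≡1; β=4, v≡8 (mod 19); (1|19)=+1, (8|19)=-1; sign (−1)^0·+1^4·-1^0 = +1.
(a,b)_5: α=0, u≡4; β=-2, v≡2 (mod 5); (4|5)=+1, (2|5)=-1; sign (−1)^0·+1^-2·-1^0 = +1.
(a,b)_7: α=0, u≡5; β=-2, v≡3 (mod 7); (5|7)=-1, (3|7)=-1; sign (−1)^0·-1^-2·-1^0 = +1.
|Ram(-2431, 13)| = 2, even; anisotropic at {11, 13}.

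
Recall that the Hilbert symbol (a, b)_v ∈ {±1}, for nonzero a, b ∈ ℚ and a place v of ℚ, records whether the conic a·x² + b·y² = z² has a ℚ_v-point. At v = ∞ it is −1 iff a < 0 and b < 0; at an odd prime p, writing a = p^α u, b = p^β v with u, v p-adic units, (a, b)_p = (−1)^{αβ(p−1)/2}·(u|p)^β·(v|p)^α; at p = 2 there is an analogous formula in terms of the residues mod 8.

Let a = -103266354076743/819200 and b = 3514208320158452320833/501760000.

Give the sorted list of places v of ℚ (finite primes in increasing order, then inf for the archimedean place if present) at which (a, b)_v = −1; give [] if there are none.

[11, 19]

(a, b) ≡ (-36366, 2697) mod (ℚ^×)²; places V = {2, 3, 5, 7, 11, 13, 17, 19, 29, 31, ∞}.
(a,b)_7: α=0, u≡6; β=-2, v≡2 (mod 7); (6|7)=-1, (2|7)=+1; sign (−1)^0·-1^-2·+1^0 = +1.
(a,b)_∞: sgn(-36366)=−, sgn(2697)=+, so +1.
(a,b)_13: α=2, u≡6; β=2, v≡11 (mod 13); (6|13)=-1, (11|13)=-1; sign (−1)^0·-1^2·-1^2 = +1.
(a,b)_3: α=1, u≡1; β=9, v≡2 (mod 3); (1|3)=+1, (2|3)=-1; sign (−1)^1·+1^9·-1^1 = +1.
(a,b)_11: α=3, u≡4; β=4, v≡2 (mod 11); (4|11)=+1, (2|11)=-1; sign (−1)^0·+1^4·-1^3 = -1.
(a,b)_31: α=2, u≡19; β=3, v≡4 (mod 31); (19|31)=+1, (4|31)=+1; sign (−1)^0·+1^3·+1^2 = +1.
(a,b)_2: α=-15, β=-14; u≡1, v≡1 (mod 8); ε(u)ε(v)=0·0, αω(v)=-15·0, βω(u)=-14·0; sum ≡ 0  ⇒  +1.
(a,b)_5: α=-2, u≡4; β=-4, v≡3 (mod 5); (4|5)=+1, (3|5)=-1; sign (−1)^0·+1^-4·-1^-2 = +1.
(a,b)_29: α=1, u≡7; β=1, v≡4 (mod 29); (7|29)=+1, (4|29)=+1; sign (−1)^0·+1^1·+1^1 = +1.
(a,b)_19: α=1, u≡5; β=0, v≡14 (mod 19); (5|19)=+1, (14|19)=-1; sign (−1)^0·+1^0·-1^1 = -1.
(a,b)_17: α=2, u≡11; β=4, v≡11 (mod 17); (11|17)=-1, (11|17)=-1; sign (−1)^0·-1^4·-1^2 = +1.
(-36366, 2697 / ℚ) ramifies at {11, 19}: a division algebra.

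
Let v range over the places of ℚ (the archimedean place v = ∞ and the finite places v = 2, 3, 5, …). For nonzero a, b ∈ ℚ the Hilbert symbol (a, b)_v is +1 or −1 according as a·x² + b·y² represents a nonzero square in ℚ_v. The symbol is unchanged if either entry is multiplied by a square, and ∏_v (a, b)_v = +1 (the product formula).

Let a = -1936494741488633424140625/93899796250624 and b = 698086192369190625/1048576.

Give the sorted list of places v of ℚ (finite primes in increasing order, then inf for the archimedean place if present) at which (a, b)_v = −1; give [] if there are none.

Mod squares: a ≡ -2757755, b ≡ 145145. Check v ∈ {∞, 2, 3, 5, 7, 11, 13, 19, 29, 31}.
v=2: v_2(a)=-30, v_2(b)=-20; units ≡ 5, 1 (mod 8); ε·ε+αω+βω = 0·0+-30·0+-20·1 ≡ 0  ⇒  (a,b)_2 = +1.
v=11: a=11^1·(≡2), b=11^1·(≡7) mod 11; (2|11)=-1, (7|11)=-1; (−1)^{1·1·5}·(-1)^1·(-1)^1 = -1.
v=∞: -2757755 < 0 and 145145 > 0  ⇒  (a,b)_∞ = +1.
v=31: a=31^-2·(≡25), b=31^0·(≡22) mod 31; (25|31)=+1, (22|31)=-1; (−1)^{-2·0·15}·(+1)^0·(-1)^-2 = +1.
v=13: a=13^-1·(≡4), b=13^1·(≡7) mod 13; (4|13)=+1, (7|13)=-1; (−1)^{-1·1·6}·(+1)^1·(-1)^-1 = -1.
v=19: a=19^5·(≡13), b=19^4·(≡6) mod 19; (13|19)=-1, (6|19)=+1; (−1)^{5·4·9}·(-1)^4·(+1)^5 = +1.
v=3: a=3^22·(≡1), b=3^10·(≡2) mod 3; (1|3)=+1, (2|3)=-1; (−1)^{22·10·1}·(+1)^10·(-1)^22 = +1.
v=5: a=5^7·(≡4), b=5^5·(≡1) mod 5; (4|5)=+1, (1|5)=+1; (−1)^{7·5·2}·(+1)^5·(+1)^7 = +1.
v=7: a=7^-1·(≡1), b=7^1·(≡4) mod 7; (1|7)=+1, (4|7)=+1; (−1)^{-1·1·3}·(+1)^1·(+1)^-1 = -1.
v=29: a=29^1·(≡6), b=29^1·(≡12) mod 29; (6|29)=+1, (12|29)=-1; (−1)^{1·1·14}·(+1)^1·(-1)^1 = -1.
|Ram(-2757755, 145145)| = 4, even; anisotropic at {7, 11, 13, 29}.

[7, 11, 13, 29]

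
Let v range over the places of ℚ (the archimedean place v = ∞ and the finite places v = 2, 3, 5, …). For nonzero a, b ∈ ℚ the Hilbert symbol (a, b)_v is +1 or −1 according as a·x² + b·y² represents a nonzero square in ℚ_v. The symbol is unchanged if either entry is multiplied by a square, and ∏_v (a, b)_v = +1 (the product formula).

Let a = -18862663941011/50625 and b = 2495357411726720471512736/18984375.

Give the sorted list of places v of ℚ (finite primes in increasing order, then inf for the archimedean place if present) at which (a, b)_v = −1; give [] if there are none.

[2, 7, 11, 19]

(a, b) ≡ (-11, 3990) mod (ℚ^×)²; places V = {2, 3, 5, 7, 11, 19, 41, ∞}.
(a,b)_∞: sgn(-11)=−, sgn(3990)=+, so +1.
(a,b)_7: α=0, u≡5; β=1, v≡5 (mod 7); (5|7)=-1, (5|7)=-1; sign (−1)^0·-1^1·-1^0 = -1.
(a,b)_41: α=6, u≡24; β=10, v≡24 (mod 41); (24|41)=-1, (24|41)=-1; sign (−1)^0·-1^10·-1^6 = +1.
(a,b)_11: α=1, u≡2; β=2, v≡8 (mod 11); (2|11)=-1, (8|11)=-1; sign (−1)^0·-1^2·-1^1 = -1.
(a,b)_2: α=0, β=5; u≡5, v≡3 (mod 8); ε(u)ε(v)=0·1, αω(v)=0·1, βω(u)=5·1; sum ≡ 1  ⇒  -1.
(a,b)_19: α=2, u≡2; β=3, v≡7 (mod 19); (2|19)=-1, (7|19)=+1; sign (−1)^0·-1^3·+1^2 = -1.
(a,b)_3: α=-4, u≡1; β=-5, v≡1 (mod 3); (1|3)=+1, (1|3)=+1; sign (−1)^0·+1^-5·+1^-4 = +1.
(a,b)_5: α=-4, u≡4; β=-7, v≡2 (mod 5); (4|5)=+1, (2|5)=-1; sign (−1)^0·+1^-7·-1^-4 = +1.
(-11, 3990 / ℚ) ramifies at {2, 7, 11, 19}: a division algebra.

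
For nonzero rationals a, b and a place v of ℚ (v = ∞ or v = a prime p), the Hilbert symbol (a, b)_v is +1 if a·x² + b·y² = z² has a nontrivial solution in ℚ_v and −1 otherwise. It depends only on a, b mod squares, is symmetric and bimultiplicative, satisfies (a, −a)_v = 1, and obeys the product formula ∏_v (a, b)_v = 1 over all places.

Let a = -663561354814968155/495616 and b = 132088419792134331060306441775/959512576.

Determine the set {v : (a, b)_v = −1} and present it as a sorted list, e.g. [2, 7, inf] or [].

[7, 17]

Mod squares: a ≡ -2449955, b ≡ 5719. Check v ∈ {∞, 2, 5, 7, 11, 13, 17, 19, 37, 41, 43}.
v=17: a=17^1·(≡5), b=17^2·(≡5) mod 17; (5|17)=-1, (5|17)=-1; (−1)^{1·2·8}·(-1)^2·(-1)^1 = -1.
v=7: a=7^4·(≡6), b=7^9·(≡5) mod 7; (6|7)=-1, (5|7)=-1; (−1)^{4·9·3}·(-1)^9·(-1)^4 = -1.
v=19: a=19^3·(≡12), b=19^5·(≡9) mod 19; (12|19)=-1, (9|19)=+1; (−1)^{3·5·9}·(-1)^5·(+1)^3 = +1.
v=41: a=41^1·(≡39), b=41^2·(≡40) mod 41; (39|41)=+1, (40|41)=+1; (−1)^{1·2·20}·(+1)^2·(+1)^1 = +1.
v=2: v_2(a)=-12, v_2(b)=-16; units ≡ 5, 7 (mod 8); ε·ε+αω+βω = 0·1+-12·0+-16·1 ≡ 0  ⇒  (a,b)_2 = +1.
v=43: a=43^2·(≡23), b=43^3·(≡10) mod 43; (23|43)=+1, (10|43)=+1; (−1)^{2·3·21}·(+1)^3·(+1)^2 = +1.
v=37: a=37^1·(≡19), b=37^2·(≡16) mod 37; (19|37)=-1, (16|37)=+1; (−1)^{1·2·18}·(-1)^2·(+1)^1 = +1.
v=∞: -2449955 < 0 and 5719 > 0  ⇒  (a,b)_∞ = +1.
v=11: a=11^-2·(≡1), b=11^-4·(≡8) mod 11; (1|11)=+1, (8|11)=-1; (−1)^{-2·-4·5}·(+1)^-4·(-1)^-2 = +1.
v=13: a=13^2·(≡4), b=13^0·(≡3) mod 13; (4|13)=+1, (3|13)=+1; (−1)^{2·0·6}·(+1)^0·(+1)^2 = +1.
v=5: a=5^1·(≡4), b=5^2·(≡1) mod 5; (4|5)=+1, (1|5)=+1; (−1)^{1·2·2}·(+1)^2·(+1)^1 = +1.
(-2449955, 5719 / ℚ) ramifies at {7, 17}: a division algebra.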